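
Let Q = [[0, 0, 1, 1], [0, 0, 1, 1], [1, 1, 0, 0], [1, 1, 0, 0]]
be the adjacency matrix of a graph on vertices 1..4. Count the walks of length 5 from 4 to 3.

0

The number of length-5 walks from vertex 4 to vertex 3 is entry (4,3) of Q^5, where Q is the adjacency matrix.
Q^2 = [[2, 2, 0, 0], [2, 2, 0, 0], [0, 0, 2, 2], [0, 0, 2, 2]]
Q^3 = [[0, 0, 4, 4], [0, 0, 4, 4], [4, 4, 0, 0], [4, 4, 0, 0]]
Q^4 = [[8, 8, 0, 0], [8, 8, 0, 0], [0, 0, 8, 8], [0, 0, 8, 8]]
Q^5 = [[0, 0, 16, 16], [0, 0, 16, 16], [16, 16, 0, 0], [16, 16, 0, 0]]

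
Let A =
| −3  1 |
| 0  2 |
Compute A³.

A² = [[9, −1], [0, 4]]
A³ = [[−27, 7], [0, 8]]

[[−27, 7], [0, 8]]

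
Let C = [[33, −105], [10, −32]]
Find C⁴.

[[471, −1365], [130, −374]]

tr C = 1 and det C = −6, so the characteristic polynomial is λ² − (1)λ + (−6) with roots 3 and −2.
Eigenvectors give P = [[−7, 3], [−2, 1]] with P⁻¹ = [[−1, 3], [−2, 7]], and C = P·diag(3, −2)·P⁻¹.
Then C⁴ = P·diag(81, 16)·P⁻¹ = [[−567, 48], [−162, 16]] · [[−1, 3], [−2, 7]] = [[471, −1365], [130, −374]].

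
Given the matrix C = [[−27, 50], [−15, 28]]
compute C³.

[[−183, 350], [−105, 202]]

tr C = 1 and det C = −6, so the characteristic polynomial is λ² − (1)λ + (−6) with roots 3 and −2.
Eigenvectors give P = [[−5, 2], [−3, 1]] with P⁻¹ = [[1, −2], [3, −5]], and C = P·diag(3, −2)·P⁻¹.
Then C³ = P·diag(27, −8)·P⁻¹ = [[−135, −16], [−81, −8]] · [[1, −2], [3, −5]] = [[−183, 350], [−105, 202]].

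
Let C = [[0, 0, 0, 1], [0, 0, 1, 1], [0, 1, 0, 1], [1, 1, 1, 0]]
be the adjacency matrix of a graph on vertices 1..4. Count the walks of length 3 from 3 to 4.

4

The number of length-3 walks from vertex 3 to vertex 4 is entry (3,4) of C³, where C is the adjacency matrix.
C² = [[1, 1, 1, 0], [1, 2, 1, 1], [1, 1, 2, 1], [0, 1, 1, 3]]
C³ = [[0, 1, 1, 3], [1, 2, 3, 4], [1, 3, 2, 4], [3, 4, 4, 2]]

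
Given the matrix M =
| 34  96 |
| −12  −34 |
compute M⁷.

tr M = 0 and det M = −4, so the characteristic polynomial is λ² − (0)λ + (−4) with roots 2 and −2.
Eigenvectors give P = [[−3, −8], [1, 3]] with P⁻¹ = [[−3, −8], [1, 3]], and M = P·diag(2, −2)·P⁻¹.
Then M⁷ = P·diag(128, −128)·P⁻¹ = [[−384, 1024], [128, −384]] · [[−3, −8], [1, 3]] = [[2176, 6144], [−768, −2176]].

[[2176, 6144], [−768, −2176]]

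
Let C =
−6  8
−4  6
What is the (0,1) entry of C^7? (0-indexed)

512

tr C = 0 and det C = −4, so the characteristic polynomial is λ² − (0)λ + (−4) with roots −2 and 2.
Eigenvectors give P = [[−2, −1], [−1, −1]] with P⁻¹ = [[−1, 1], [1, −2]], and C = P·diag(−2, 2)·P⁻¹.
Then C^7 = P·diag(−128, 128)·P⁻¹ = [[256, −128], [128, −128]] · [[−1, 1], [1, −2]] = [[−384, 512], [−256, 384]].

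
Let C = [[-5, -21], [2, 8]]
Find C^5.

[[-185, -651], [62, 218]]

tr C = 3 and det C = 2, so the characteristic polynomial is λ² − (3)λ + (2) with roots 2 and 1.
Eigenvectors give P = [[-3, 7], [1, -2]] with P⁻¹ = [[2, 7], [1, 3]], and C = P·diag(2, 1)·P⁻¹.
Then C^5 = P·diag(32, 1)·P⁻¹ = [[-96, 7], [32, -2]] · [[2, 7], [1, 3]] = [[-185, -651], [62, 218]].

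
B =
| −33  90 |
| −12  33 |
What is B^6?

[[729, 0], [0, 729]]

tr B = 0 and det B = −9, so the characteristic polynomial is λ² − (0)λ + (−9) with roots −3 and 3.
Eigenvectors give P = [[3, 5], [1, 2]] with P⁻¹ = [[2, −5], [−1, 3]], and B = P·diag(−3, 3)·P⁻¹.
Then B^6 = P·diag(729, 729)·P⁻¹ = [[2187, 3645], [729, 1458]] · [[2, −5], [−1, 3]] = [[729, 0], [0, 729]].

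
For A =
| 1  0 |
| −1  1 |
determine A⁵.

[[1, 0], [−5, 1]]

A = I + N where N = [[0, 0], [−1, 0]] is strictly lower-triangular, so N² = 0.
(I + N)⁵ = I + 5·N = [[1, 0], [−5, 1]].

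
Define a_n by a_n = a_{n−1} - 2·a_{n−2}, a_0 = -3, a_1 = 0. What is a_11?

With companion matrix C = [[1, -2], [1, 0]], [a_n, a_{n−1}]ᵀ = C·[a_{n−1}, a_{n−2}]ᵀ, so [a_11, a_10]ᵀ = C¹⁰·[a_1, a_0]ᵀ.
C¹⁰ = [[23, 22], [-11, 34]], giving [a_11, a_10]ᵀ = [[-66], [-102]].

-66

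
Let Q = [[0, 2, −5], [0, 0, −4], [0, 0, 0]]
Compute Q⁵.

Q is strictly triangular, hence nilpotent: Q³ = 0, so Q⁵ = 0.

[[0, 0, 0], [0, 0, 0], [0, 0, 0]]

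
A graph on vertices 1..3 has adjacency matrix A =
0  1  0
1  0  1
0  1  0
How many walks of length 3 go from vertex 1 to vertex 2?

The number of length-3 walks from vertex 1 to vertex 2 is entry (1,2) of A³, where A is the adjacency matrix.
A² = [[1, 0, 1], [0, 2, 0], [1, 0, 1]]
A³ = [[0, 2, 0], [2, 0, 2], [0, 2, 0]]

2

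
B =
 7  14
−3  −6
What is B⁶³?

[[7, 14], [−3, −6]]

B² = B (a projection; rank 1, trace 1), so B⁶³ = B.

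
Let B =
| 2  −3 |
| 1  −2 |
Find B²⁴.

[[1, 0], [0, 1]]

B² = I (check: tr B = 0 and det B = −1), so B²⁴ = I since 24 is even.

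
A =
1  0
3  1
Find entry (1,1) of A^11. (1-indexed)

A = I + N where N = [[0, 0], [3, 0]] is strictly lower-triangular, so N^2 = 0.
(I + N)^11 = I + 11·N = [[1, 0], [33, 1]].

1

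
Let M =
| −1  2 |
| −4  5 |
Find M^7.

tr M = 4 and det M = 3, so the characteristic polynomial is λ² − (4)λ + (3) with roots 1 and 3.
Eigenvectors give P = [[1, −1], [1, −2]] with P⁻¹ = [[2, −1], [1, −1]], and M = P·diag(1, 3)·P⁻¹.
Then M^7 = P·diag(1, 2187)·P⁻¹ = [[1, −2187], [1, −4374]] · [[2, −1], [1, −1]] = [[−2185, 2186], [−4372, 4373]].

[[−2185, 2186], [−4372, 4373]]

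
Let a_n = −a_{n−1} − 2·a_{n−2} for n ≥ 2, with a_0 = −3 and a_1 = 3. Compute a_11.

With companion matrix C = [[−1, −2], [1, 0]], [a_n, a_{n−1}]ᵀ = C·[a_{n−1}, a_{n−2}]ᵀ, so [a_11, a_10]ᵀ = C¹⁰·[a_1, a_0]ᵀ.
C¹⁰ = [[23, −22], [11, 34]], giving [a_11, a_10]ᵀ = [[135], [−69]].

135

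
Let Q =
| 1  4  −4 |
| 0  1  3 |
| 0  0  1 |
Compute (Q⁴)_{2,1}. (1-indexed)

0

Q = I + N where N = [[0, 4, −4], [0, 0, 3], [0, 0, 0]] is strictly upper-triangular, so N³ = 0.
(I + N)⁴ = I + 4·N + 6·N² = [[1, 16, 56], [0, 1, 12], [0, 0, 1]].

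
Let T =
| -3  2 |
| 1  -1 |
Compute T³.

T² = [[11, -8], [-4, 3]]
T³ = [[-41, 30], [15, -11]]

[[-41, 30], [15, -11]]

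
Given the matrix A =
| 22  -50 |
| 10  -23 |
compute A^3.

tr A = -1 and det A = -6, so the characteristic polynomial is λ² − (-1)λ + (-6) with roots -3 and 2.
Eigenvectors give P = [[2, 5], [1, 2]] with P⁻¹ = [[-2, 5], [1, -2]], and A = P·diag(-3, 2)·P⁻¹.
Then A^3 = P·diag(-27, 8)·P⁻¹ = [[-54, 40], [-27, 16]] · [[-2, 5], [1, -2]] = [[148, -350], [70, -167]].

[[148, -350], [70, -167]]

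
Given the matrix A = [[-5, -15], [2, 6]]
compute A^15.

[[-5, -15], [2, 6]]

A² = A (a projection; rank 1, trace 1), so A^15 = A.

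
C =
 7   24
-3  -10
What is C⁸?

[[-2039, -6120], [765, 2296]]

tr C = -3 and det C = 2, so the characteristic polynomial is λ² − (-3)λ + (2) with roots -2 and -1.
Eigenvectors give P = [[-8, -3], [3, 1]] with P⁻¹ = [[1, 3], [-3, -8]], and C = P·diag(-2, -1)·P⁻¹.
Then C⁸ = P·diag(256, 1)·P⁻¹ = [[-2048, -3], [768, 1]] · [[1, 3], [-3, -8]] = [[-2039, -6120], [765, 2296]].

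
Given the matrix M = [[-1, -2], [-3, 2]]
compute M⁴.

[[55, -34], [-51, 106]]

M² = [[7, -2], [-3, 10]]
M³ = [[-1, -18], [-27, 26]]
M⁴ = [[55, -34], [-51, 106]]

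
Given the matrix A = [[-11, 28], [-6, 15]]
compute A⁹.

tr A = 4 and det A = 3, so the characteristic polynomial is λ² − (4)λ + (3) with roots 3 and 1.
Eigenvectors give P = [[-2, 7], [-1, 3]] with P⁻¹ = [[3, -7], [1, -2]], and A = P·diag(3, 1)·P⁻¹.
Then A⁹ = P·diag(19683, 1)·P⁻¹ = [[-39366, 7], [-19683, 3]] · [[3, -7], [1, -2]] = [[-118091, 275548], [-59046, 137775]].

[[-118091, 275548], [-59046, 137775]]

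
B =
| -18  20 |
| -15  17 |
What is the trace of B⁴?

tr B = -1 and det B = -6, so the characteristic polynomial is λ² − (-1)λ + (-6) with roots 2 and -3.
Eigenvectors give P = [[1, 4], [1, 3]] with P⁻¹ = [[-3, 4], [1, -1]], and B = P·diag(2, -3)·P⁻¹.
Then B⁴ = P·diag(16, 81)·P⁻¹ = [[16, 324], [16, 243]] · [[-3, 4], [1, -1]] = [[276, -260], [195, -179]].

97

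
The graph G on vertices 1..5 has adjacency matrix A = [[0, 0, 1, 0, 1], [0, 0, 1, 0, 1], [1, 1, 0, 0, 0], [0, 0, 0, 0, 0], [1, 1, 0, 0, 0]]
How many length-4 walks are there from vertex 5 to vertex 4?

The number of length-4 walks from vertex 5 to vertex 4 is entry (5,4) of A⁴, where A is the adjacency matrix.
A² = [[2, 2, 0, 0, 0], [2, 2, 0, 0, 0], [0, 0, 2, 0, 2], [0, 0, 0, 0, 0], [0, 0, 2, 0, 2]]
A³ = [[0, 0, 4, 0, 4], [0, 0, 4, 0, 4], [4, 4, 0, 0, 0], [0, 0, 0, 0, 0], [4, 4, 0, 0, 0]]
A⁴ = [[8, 8, 0, 0, 0], [8, 8, 0, 0, 0], [0, 0, 8, 0, 8], [0, 0, 0, 0, 0], [0, 0, 8, 0, 8]]

0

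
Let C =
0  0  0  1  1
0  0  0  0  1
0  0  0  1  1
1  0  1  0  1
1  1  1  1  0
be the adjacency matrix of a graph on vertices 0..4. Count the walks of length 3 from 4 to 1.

4

The number of length-3 walks from vertex 4 to vertex 1 is entry (4,1) of C³, where C is the adjacency matrix.
C² = [[2, 1, 2, 1, 1], [1, 1, 1, 1, 0], [2, 1, 2, 1, 1], [1, 1, 1, 3, 2], [1, 0, 1, 2, 4]]
C³ = [[2, 1, 2, 5, 6], [1, 0, 1, 2, 4], [2, 1, 2, 5, 6], [5, 2, 5, 4, 6], [6, 4, 6, 6, 4]]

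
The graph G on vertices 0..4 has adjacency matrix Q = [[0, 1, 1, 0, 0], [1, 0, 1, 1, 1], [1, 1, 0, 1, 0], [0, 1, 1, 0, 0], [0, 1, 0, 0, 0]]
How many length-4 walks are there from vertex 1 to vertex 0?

10

The number of length-4 walks from vertex 1 to vertex 0 is entry (1,0) of Q^4, where Q is the adjacency matrix.
Q^2 = [[2, 1, 1, 2, 1], [1, 4, 2, 1, 0], [1, 2, 3, 1, 1], [2, 1, 1, 2, 1], [1, 0, 1, 1, 1]]
Q^3 = [[2, 6, 5, 2, 1], [6, 4, 6, 6, 4], [5, 6, 4, 5, 2], [2, 6, 5, 2, 1], [1, 4, 2, 1, 0]]
Q^4 = [[11, 10, 10, 11, 6], [10, 22, 16, 10, 4], [10, 16, 16, 10, 6], [11, 10, 10, 11, 6], [6, 4, 6, 6, 4]]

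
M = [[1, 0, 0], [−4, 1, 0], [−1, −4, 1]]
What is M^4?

M = I + N where N = [[0, 0, 0], [−4, 0, 0], [−1, −4, 0]] is strictly lower-triangular, so N^3 = 0.
(I + N)^4 = I + 4·N + 6·N^2 = [[1, 0, 0], [−16, 1, 0], [92, −16, 1]].

[[1, 0, 0], [−16, 1, 0], [92, −16, 1]]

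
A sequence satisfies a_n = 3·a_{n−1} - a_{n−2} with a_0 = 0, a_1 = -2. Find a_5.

-110

With companion matrix Q = [[3, -1], [1, 0]], [a_n, a_{n−1}]ᵀ = Q·[a_{n−1}, a_{n−2}]ᵀ, so [a_5, a_4]ᵀ = Q⁴·[a_1, a_0]ᵀ.
Q⁴ = [[55, -21], [21, -8]], giving [a_5, a_4]ᵀ = [[-110], [-42]].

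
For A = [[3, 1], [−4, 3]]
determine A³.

[[−9, 23], [−92, −9]]

A² = [[5, 6], [−24, 5]]
A³ = [[−9, 23], [−92, −9]]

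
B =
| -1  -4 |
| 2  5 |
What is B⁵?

[[-241, -484], [242, 485]]

tr B = 4 and det B = 3, so the characteristic polynomial is λ² − (4)λ + (3) with roots 1 and 3.
Eigenvectors give P = [[2, -1], [-1, 1]] with P⁻¹ = [[1, 1], [1, 2]], and B = P·diag(1, 3)·P⁻¹.
Then B⁵ = P·diag(1, 243)·P⁻¹ = [[2, -243], [-1, 243]] · [[1, 1], [1, 2]] = [[-241, -484], [242, 485]].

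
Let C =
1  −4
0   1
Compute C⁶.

[[1, −24], [0, 1]]

C = I + N where N = [[0, −4], [0, 0]] is strictly upper-triangular, so N² = 0.
(I + N)⁶ = I + 6·N = [[1, −24], [0, 1]].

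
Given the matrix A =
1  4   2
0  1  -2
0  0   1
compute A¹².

[[1, 48, -504], [0, 1, -24], [0, 0, 1]]

A = I + N where N = [[0, 4, 2], [0, 0, -2], [0, 0, 0]] is strictly upper-triangular, so N³ = 0.
(I + N)¹² = I + 12·N + 66·N² = [[1, 48, -504], [0, 1, -24], [0, 0, 1]].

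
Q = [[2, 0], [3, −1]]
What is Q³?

[[8, 0], [9, −1]]

tr Q = 1 and det Q = −2, so the characteristic polynomial is λ² − (1)λ + (−2) with roots 2 and −1.
Eigenvectors give P = [[1, 0], [1, −1]] with P⁻¹ = [[1, 0], [1, −1]], and Q = P·diag(2, −1)·P⁻¹.
Then Q³ = P·diag(8, −1)·P⁻¹ = [[8, 0], [8, 1]] · [[1, 0], [1, −1]] = [[8, 0], [9, −1]].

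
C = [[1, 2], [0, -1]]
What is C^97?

C² = I (check: tr C = 0 and det C = -1), so C^97 = C since 97 is odd.

[[1, 2], [0, -1]]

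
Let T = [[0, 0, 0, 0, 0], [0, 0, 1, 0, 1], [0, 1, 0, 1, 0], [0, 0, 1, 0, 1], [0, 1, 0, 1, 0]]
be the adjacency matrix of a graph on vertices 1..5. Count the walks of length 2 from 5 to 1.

0

The number of length-2 walks from vertex 5 to vertex 1 is entry (5,1) of T², where T is the adjacency matrix.
T² = [[0, 0, 0, 0, 0], [0, 2, 0, 2, 0], [0, 0, 2, 0, 2], [0, 2, 0, 2, 0], [0, 0, 2, 0, 2]]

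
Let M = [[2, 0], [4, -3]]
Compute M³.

M² = [[4, 0], [-4, 9]]
M³ = [[8, 0], [28, -27]]

[[8, 0], [28, -27]]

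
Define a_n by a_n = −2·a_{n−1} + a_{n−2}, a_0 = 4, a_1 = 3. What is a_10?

With companion matrix T = [[−2, 1], [1, 0]], [a_n, a_{n−1}]ᵀ = T·[a_{n−1}, a_{n−2}]ᵀ, so [a_10, a_9]ᵀ = T^9·[a_1, a_0]ᵀ.
T^9 = [[−2378, 985], [985, −408]], giving [a_10, a_9]ᵀ = [[−3194], [1323]].

−3194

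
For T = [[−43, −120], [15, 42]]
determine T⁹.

[[−181243, −484680], [60585, 162072]]

tr T = −1 and det T = −6, so the characteristic polynomial is λ² − (−1)λ + (−6) with roots −3 and 2.
Eigenvectors give P = [[3, −8], [−1, 3]] with P⁻¹ = [[3, 8], [1, 3]], and T = P·diag(−3, 2)·P⁻¹.
Then T⁹ = P·diag(−19683, 512)·P⁻¹ = [[−59049, −4096], [19683, 1536]] · [[3, 8], [1, 3]] = [[−181243, −484680], [60585, 162072]].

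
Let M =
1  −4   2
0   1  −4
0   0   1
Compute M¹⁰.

M = I + N where N = [[0, −4, 2], [0, 0, −4], [0, 0, 0]] is strictly upper-triangular, so N³ = 0.
(I + N)¹⁰ = I + 10·N + 45·N² = [[1, −40, 740], [0, 1, −40], [0, 0, 1]].

[[1, −40, 740], [0, 1, −40], [0, 0, 1]]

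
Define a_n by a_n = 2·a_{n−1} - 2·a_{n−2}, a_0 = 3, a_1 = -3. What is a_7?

72

With companion matrix Q = [[2, -2], [1, 0]], [a_n, a_{n−1}]ᵀ = Q·[a_{n−1}, a_{n−2}]ᵀ, so [a_7, a_6]ᵀ = Q^6·[a_1, a_0]ᵀ.
Q^6 = [[-8, 16], [-8, 8]], giving [a_7, a_6]ᵀ = [[72], [48]].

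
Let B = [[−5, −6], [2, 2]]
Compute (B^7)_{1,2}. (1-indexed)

−762

tr B = −3 and det B = 2, so the characteristic polynomial is λ² − (−3)λ + (2) with roots −2 and −1.
Eigenvectors give P = [[−2, −3], [1, 2]] with P⁻¹ = [[−2, −3], [1, 2]], and B = P·diag(−2, −1)·P⁻¹.
Then B^7 = P·diag(−128, −1)·P⁻¹ = [[256, 3], [−128, −2]] · [[−2, −3], [1, 2]] = [[−509, −762], [254, 380]].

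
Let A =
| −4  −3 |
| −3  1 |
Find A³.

[[−127, −66], [−66, −17]]

A² = [[25, 9], [9, 10]]
A³ = [[−127, −66], [−66, −17]]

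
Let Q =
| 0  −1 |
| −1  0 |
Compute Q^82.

[[1, 0], [0, 1]]

Q² = I (check: tr Q = 0 and det Q = −1), so Q^82 = I since 82 is even.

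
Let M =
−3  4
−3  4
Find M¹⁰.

[[−3, 4], [−3, 4]]

M² = M (a projection; rank 1, trace 1), so M¹⁰ = M.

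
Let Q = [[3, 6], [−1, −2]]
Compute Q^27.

Q² = Q (a projection; rank 1, trace 1), so Q^27 = Q.

[[3, 6], [−1, −2]]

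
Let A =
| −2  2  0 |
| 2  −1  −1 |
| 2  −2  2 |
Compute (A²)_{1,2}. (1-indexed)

−6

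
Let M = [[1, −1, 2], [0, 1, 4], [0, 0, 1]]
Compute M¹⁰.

[[1, −10, −160], [0, 1, 40], [0, 0, 1]]

M = I + N where N = [[0, −1, 2], [0, 0, 4], [0, 0, 0]] is strictly upper-triangular, so N³ = 0.
(I + N)¹⁰ = I + 10·N + 45·N² = [[1, −10, −160], [0, 1, 40], [0, 0, 1]].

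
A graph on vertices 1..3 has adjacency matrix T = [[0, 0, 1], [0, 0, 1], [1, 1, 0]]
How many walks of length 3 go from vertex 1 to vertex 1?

The number of length-3 walks from vertex 1 to vertex 1 is entry (1,1) of T^3, where T is the adjacency matrix.
T^2 = [[1, 1, 0], [1, 1, 0], [0, 0, 2]]
T^3 = [[0, 0, 2], [0, 0, 2], [2, 2, 0]]

0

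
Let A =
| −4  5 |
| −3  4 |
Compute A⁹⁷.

[[−4, 5], [−3, 4]]

A² = I (check: tr A = 0 and det A = −1), so A⁹⁷ = A since 97 is odd.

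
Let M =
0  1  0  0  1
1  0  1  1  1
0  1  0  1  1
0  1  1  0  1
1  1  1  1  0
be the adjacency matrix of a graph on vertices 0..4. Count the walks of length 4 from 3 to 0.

The number of length-4 walks from vertex 3 to vertex 0 is entry (3,0) of M⁴, where M is the adjacency matrix.
M² = [[2, 1, 2, 2, 1], [1, 4, 2, 2, 3], [2, 2, 3, 2, 2], [2, 2, 2, 3, 2], [1, 3, 2, 2, 4]]
M³ = [[2, 7, 4, 4, 7], [7, 8, 9, 9, 9], [4, 9, 6, 7, 9], [4, 9, 7, 6, 9], [7, 9, 9, 9, 8]]
M⁴ = [[14, 17, 18, 18, 17], [17, 34, 26, 26, 33], [18, 26, 25, 24, 26], [18, 26, 24, 25, 26], [17, 33, 26, 26, 34]]

18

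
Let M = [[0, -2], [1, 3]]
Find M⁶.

[[-62, -126], [63, 127]]

tr M = 3 and det M = 2, so the characteristic polynomial is λ² − (3)λ + (2) with roots 1 and 2.
Eigenvectors give P = [[2, 1], [-1, -1]] with P⁻¹ = [[1, 1], [-1, -2]], and M = P·diag(1, 2)·P⁻¹.
Then M⁶ = P·diag(1, 64)·P⁻¹ = [[2, 64], [-1, -64]] · [[1, 1], [-1, -2]] = [[-62, -126], [63, 127]].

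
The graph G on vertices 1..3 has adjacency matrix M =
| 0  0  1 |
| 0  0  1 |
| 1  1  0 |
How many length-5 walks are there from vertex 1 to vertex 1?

The number of length-5 walks from vertex 1 to vertex 1 is entry (1,1) of M⁵, where M is the adjacency matrix.
M² = [[1, 1, 0], [1, 1, 0], [0, 0, 2]]
M³ = [[0, 0, 2], [0, 0, 2], [2, 2, 0]]
M⁴ = [[2, 2, 0], [2, 2, 0], [0, 0, 4]]
M⁵ = [[0, 0, 4], [0, 0, 4], [4, 4, 0]]

0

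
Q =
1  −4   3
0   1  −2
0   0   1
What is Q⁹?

[[1, −36, 315], [0, 1, −18], [0, 0, 1]]

Q = I + N where N = [[0, −4, 3], [0, 0, −2], [0, 0, 0]] is strictly upper-triangular, so N³ = 0.
(I + N)⁹ = I + 9·N + 36·N² = [[1, −36, 315], [0, 1, −18], [0, 0, 1]].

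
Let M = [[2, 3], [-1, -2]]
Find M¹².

[[1, 0], [0, 1]]

M² = I (check: tr M = 0 and det M = -1), so M¹² = I since 12 is even.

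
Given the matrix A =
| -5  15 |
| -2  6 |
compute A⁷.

[[-5, 15], [-2, 6]]

A² = A (a projection; rank 1, trace 1), so A⁷ = A.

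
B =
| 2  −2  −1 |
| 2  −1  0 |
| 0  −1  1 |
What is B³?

B² = [[0, −1, −3], [2, −3, −2], [−2, 0, 1]]
B³ = [[−2, 4, −3], [−2, 1, −4], [−4, 3, 3]]

[[−2, 4, −3], [−2, 1, −4], [−4, 3, 3]]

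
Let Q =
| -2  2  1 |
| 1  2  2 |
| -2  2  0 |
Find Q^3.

[[-10, 16, 8], [8, 22, 16], [-16, 16, 6]]

Q^2 = [[4, 2, 2], [-4, 10, 5], [6, 0, 2]]
Q^3 = [[-10, 16, 8], [8, 22, 16], [-16, 16, 6]]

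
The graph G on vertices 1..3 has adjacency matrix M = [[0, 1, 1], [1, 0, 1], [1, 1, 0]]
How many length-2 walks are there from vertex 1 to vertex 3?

1

The number of length-2 walks from vertex 1 to vertex 3 is entry (1,3) of M^2, where M is the adjacency matrix.
M^2 = [[2, 1, 1], [1, 2, 1], [1, 1, 2]]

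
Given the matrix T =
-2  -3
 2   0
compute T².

[[-2, 6], [-4, -6]]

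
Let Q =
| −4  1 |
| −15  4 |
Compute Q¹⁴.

[[1, 0], [0, 1]]

Q² = I (check: tr Q = 0 and det Q = −1), so Q¹⁴ = I since 14 is even.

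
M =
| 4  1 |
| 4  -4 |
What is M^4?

[[400, 0], [0, 400]]

M^2 = [[20, 0], [0, 20]]
M^3 = [[80, 20], [80, -80]]
M^4 = [[400, 0], [0, 400]]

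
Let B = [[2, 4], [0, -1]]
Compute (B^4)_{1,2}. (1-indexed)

B^2 = [[4, 4], [0, 1]]
B^3 = [[8, 12], [0, -1]]
B^4 = [[16, 20], [0, 1]]

20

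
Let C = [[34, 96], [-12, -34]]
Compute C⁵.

tr C = 0 and det C = -4, so the characteristic polynomial is λ² − (0)λ + (-4) with roots 2 and -2.
Eigenvectors give P = [[-3, -8], [1, 3]] with P⁻¹ = [[-3, -8], [1, 3]], and C = P·diag(2, -2)·P⁻¹.
Then C⁵ = P·diag(32, -32)·P⁻¹ = [[-96, 256], [32, -96]] · [[-3, -8], [1, 3]] = [[544, 1536], [-192, -544]].

[[544, 1536], [-192, -544]]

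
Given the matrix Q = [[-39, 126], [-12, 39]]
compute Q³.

[[-351, 1134], [-108, 351]]

tr Q = 0 and det Q = -9, so the characteristic polynomial is λ² − (0)λ + (-9) with roots 3 and -3.
Eigenvectors give P = [[3, 7], [1, 2]] with P⁻¹ = [[-2, 7], [1, -3]], and Q = P·diag(3, -3)·P⁻¹.
Then Q³ = P·diag(27, -27)·P⁻¹ = [[81, -189], [27, -54]] · [[-2, 7], [1, -3]] = [[-351, 1134], [-108, 351]].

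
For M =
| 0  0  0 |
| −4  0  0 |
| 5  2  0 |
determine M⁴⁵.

M is strictly triangular, hence nilpotent: M³ = 0, so M⁴⁵ = 0.

[[0, 0, 0], [0, 0, 0], [0, 0, 0]]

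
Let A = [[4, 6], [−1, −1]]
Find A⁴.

[[46, 90], [−15, −29]]

tr A = 3 and det A = 2, so the characteristic polynomial is λ² − (3)λ + (2) with roots 2 and 1.
Eigenvectors give P = [[−3, −2], [1, 1]] with P⁻¹ = [[−1, −2], [1, 3]], and A = P·diag(2, 1)·P⁻¹.
Then A⁴ = P·diag(16, 1)·P⁻¹ = [[−48, −2], [16, 1]] · [[−1, −2], [1, 3]] = [[46, 90], [−15, −29]].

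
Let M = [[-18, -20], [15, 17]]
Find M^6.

tr M = -1 and det M = -6, so the characteristic polynomial is λ² − (-1)λ + (-6) with roots 2 and -3.
Eigenvectors give P = [[-1, 4], [1, -3]] with P⁻¹ = [[3, 4], [1, 1]], and M = P·diag(2, -3)·P⁻¹.
Then M^6 = P·diag(64, 729)·P⁻¹ = [[-64, 2916], [64, -2187]] · [[3, 4], [1, 1]] = [[2724, 2660], [-1995, -1931]].

[[2724, 2660], [-1995, -1931]]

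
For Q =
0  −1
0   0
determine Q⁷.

Q is strictly triangular, hence nilpotent: Q² = 0, so Q⁷ = 0.

[[0, 0], [0, 0]]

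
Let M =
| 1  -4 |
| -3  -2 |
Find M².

[[13, 4], [3, 16]]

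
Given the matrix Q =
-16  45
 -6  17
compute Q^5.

tr Q = 1 and det Q = -2, so the characteristic polynomial is λ² − (1)λ + (-2) with roots 2 and -1.
Eigenvectors give P = [[5, -3], [2, -1]] with P⁻¹ = [[-1, 3], [-2, 5]], and Q = P·diag(2, -1)·P⁻¹.
Then Q^5 = P·diag(32, -1)·P⁻¹ = [[160, 3], [64, 1]] · [[-1, 3], [-2, 5]] = [[-166, 495], [-66, 197]].

[[-166, 495], [-66, 197]]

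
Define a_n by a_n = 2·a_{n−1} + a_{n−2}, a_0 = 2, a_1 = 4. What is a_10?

With companion matrix M = [[2, 1], [1, 0]], [a_n, a_{n−1}]ᵀ = M·[a_{n−1}, a_{n−2}]ᵀ, so [a_10, a_9]ᵀ = M⁹·[a_1, a_0]ᵀ.
M⁹ = [[2378, 985], [985, 408]], giving [a_10, a_9]ᵀ = [[11482], [4756]].

11482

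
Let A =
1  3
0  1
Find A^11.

A = I + N where N = [[0, 3], [0, 0]] is strictly upper-triangular, so N^2 = 0.
(I + N)^11 = I + 11·N = [[1, 33], [0, 1]].

[[1, 33], [0, 1]]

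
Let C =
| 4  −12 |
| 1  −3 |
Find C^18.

C² = C (a projection; rank 1, trace 1), so C^18 = C.

[[4, −12], [1, −3]]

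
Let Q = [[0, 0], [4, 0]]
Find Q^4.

[[0, 0], [0, 0]]

Q is strictly triangular, hence nilpotent: Q^2 = 0, so Q^4 = 0.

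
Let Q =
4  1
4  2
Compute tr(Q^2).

28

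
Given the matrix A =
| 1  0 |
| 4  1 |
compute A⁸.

A = I + N where N = [[0, 0], [4, 0]] is strictly lower-triangular, so N² = 0.
(I + N)⁸ = I + 8·N = [[1, 0], [32, 1]].

[[1, 0], [32, 1]]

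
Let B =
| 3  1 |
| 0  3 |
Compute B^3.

[[27, 27], [0, 27]]

B^2 = [[9, 6], [0, 9]]
B^3 = [[27, 27], [0, 27]]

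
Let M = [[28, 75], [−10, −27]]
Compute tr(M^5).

tr M = 1 and det M = −6, so the characteristic polynomial is λ² − (1)λ + (−6) with roots −2 and 3.
Eigenvectors give P = [[5, −3], [−2, 1]] with P⁻¹ = [[−1, −3], [−2, −5]], and M = P·diag(−2, 3)·P⁻¹.
Then M^5 = P·diag(−32, 243)·P⁻¹ = [[−160, −729], [64, 243]] · [[−1, −3], [−2, −5]] = [[1618, 4125], [−550, −1407]].

211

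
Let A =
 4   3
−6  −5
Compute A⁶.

tr A = −1 and det A = −2, so the characteristic polynomial is λ² − (−1)λ + (−2) with roots 1 and −2.
Eigenvectors give P = [[−1, −1], [1, 2]] with P⁻¹ = [[−2, −1], [1, 1]], and A = P·diag(1, −2)·P⁻¹.
Then A⁶ = P·diag(1, 64)·P⁻¹ = [[−1, −64], [1, 128]] · [[−2, −1], [1, 1]] = [[−62, −63], [126, 127]].

[[−62, −63], [126, 127]]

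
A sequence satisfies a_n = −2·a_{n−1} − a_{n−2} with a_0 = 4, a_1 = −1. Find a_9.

23

With companion matrix Q = [[−2, −1], [1, 0]], [a_n, a_{n−1}]ᵀ = Q·[a_{n−1}, a_{n−2}]ᵀ, so [a_9, a_8]ᵀ = Q^8·[a_1, a_0]ᵀ.
Q^8 = [[9, 8], [−8, −7]], giving [a_9, a_8]ᵀ = [[23], [−20]].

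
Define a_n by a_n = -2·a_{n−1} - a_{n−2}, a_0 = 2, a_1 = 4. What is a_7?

40

With companion matrix B = [[-2, -1], [1, 0]], [a_n, a_{n−1}]ᵀ = B·[a_{n−1}, a_{n−2}]ᵀ, so [a_7, a_6]ᵀ = B^6·[a_1, a_0]ᵀ.
B^6 = [[7, 6], [-6, -5]], giving [a_7, a_6]ᵀ = [[40], [-34]].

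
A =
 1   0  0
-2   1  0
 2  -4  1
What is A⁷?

[[1, 0, 0], [-14, 1, 0], [182, -28, 1]]

A = I + N where N = [[0, 0, 0], [-2, 0, 0], [2, -4, 0]] is strictly lower-triangular, so N³ = 0.
(I + N)⁷ = I + 7·N + 21·N² = [[1, 0, 0], [-14, 1, 0], [182, -28, 1]].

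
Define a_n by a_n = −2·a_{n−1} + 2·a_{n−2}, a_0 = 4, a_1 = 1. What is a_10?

With companion matrix B = [[−2, 2], [1, 0]], [a_n, a_{n−1}]ᵀ = B·[a_{n−1}, a_{n−2}]ᵀ, so [a_10, a_9]ᵀ = B^9·[a_1, a_0]ᵀ.
B^9 = [[−6688, 4896], [2448, −1792]], giving [a_10, a_9]ᵀ = [[12896], [−4720]].

12896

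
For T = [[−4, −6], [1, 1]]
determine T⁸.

tr T = −3 and det T = 2, so the characteristic polynomial is λ² − (−3)λ + (2) with roots −2 and −1.
Eigenvectors give P = [[3, −2], [−1, 1]] with P⁻¹ = [[1, 2], [1, 3]], and T = P·diag(−2, −1)·P⁻¹.
Then T⁸ = P·diag(256, 1)·P⁻¹ = [[768, −2], [−256, 1]] · [[1, 2], [1, 3]] = [[766, 1530], [−255, −509]].

[[766, 1530], [−255, −509]]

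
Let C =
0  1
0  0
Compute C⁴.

[[0, 0], [0, 0]]

C is strictly triangular, hence nilpotent: C² = 0, so C⁴ = 0.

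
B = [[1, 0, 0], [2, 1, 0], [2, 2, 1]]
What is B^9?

[[1, 0, 0], [18, 1, 0], [162, 18, 1]]

B = I + N where N = [[0, 0, 0], [2, 0, 0], [2, 2, 0]] is strictly lower-triangular, so N^3 = 0.
(I + N)^9 = I + 9·N + 36·N^2 = [[1, 0, 0], [18, 1, 0], [162, 18, 1]].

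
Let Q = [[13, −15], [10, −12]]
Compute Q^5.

[[793, −825], [550, −582]]

tr Q = 1 and det Q = −6, so the characteristic polynomial is λ² − (1)λ + (−6) with roots 3 and −2.
Eigenvectors give P = [[3, 1], [2, 1]] with P⁻¹ = [[1, −1], [−2, 3]], and Q = P·diag(3, −2)·P⁻¹.
Then Q^5 = P·diag(243, −32)·P⁻¹ = [[729, −32], [486, −32]] · [[1, −1], [−2, 3]] = [[793, −825], [550, −582]].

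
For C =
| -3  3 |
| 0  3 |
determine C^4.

C^2 = [[9, 0], [0, 9]]
C^3 = [[-27, 27], [0, 27]]
C^4 = [[81, 0], [0, 81]]

[[81, 0], [0, 81]]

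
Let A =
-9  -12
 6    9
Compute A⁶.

tr A = 0 and det A = -9, so the characteristic polynomial is λ² − (0)λ + (-9) with roots -3 and 3.
Eigenvectors give P = [[2, -1], [-1, 1]] with P⁻¹ = [[1, 1], [1, 2]], and A = P·diag(-3, 3)·P⁻¹.
Then A⁶ = P·diag(729, 729)·P⁻¹ = [[1458, -729], [-729, 729]] · [[1, 1], [1, 2]] = [[729, 0], [0, 729]].

[[729, 0], [0, 729]]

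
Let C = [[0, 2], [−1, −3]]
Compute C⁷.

tr C = −3 and det C = 2, so the characteristic polynomial is λ² − (−3)λ + (2) with roots −1 and −2.
Eigenvectors give P = [[2, −1], [−1, 1]] with P⁻¹ = [[1, 1], [1, 2]], and C = P·diag(−1, −2)·P⁻¹.
Then C⁷ = P·diag(−1, −128)·P⁻¹ = [[−2, 128], [1, −128]] · [[1, 1], [1, 2]] = [[126, 254], [−127, −255]].

[[126, 254], [−127, −255]]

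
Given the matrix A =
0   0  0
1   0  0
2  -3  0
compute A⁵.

A is strictly triangular, hence nilpotent: A³ = 0, so A⁵ = 0.

[[0, 0, 0], [0, 0, 0], [0, 0, 0]]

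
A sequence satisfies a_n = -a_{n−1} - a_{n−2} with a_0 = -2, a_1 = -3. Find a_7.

With companion matrix M = [[-1, -1], [1, 0]], [a_n, a_{n−1}]ᵀ = M·[a_{n−1}, a_{n−2}]ᵀ, so [a_7, a_6]ᵀ = M⁶·[a_1, a_0]ᵀ.
M⁶ = [[1, 0], [0, 1]], giving [a_7, a_6]ᵀ = [[-3], [-2]].

-3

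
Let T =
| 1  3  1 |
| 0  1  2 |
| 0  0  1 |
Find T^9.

T = I + N where N = [[0, 3, 1], [0, 0, 2], [0, 0, 0]] is strictly upper-triangular, so N^3 = 0.
(I + N)^9 = I + 9·N + 36·N^2 = [[1, 27, 225], [0, 1, 18], [0, 0, 1]].

[[1, 27, 225], [0, 1, 18], [0, 0, 1]]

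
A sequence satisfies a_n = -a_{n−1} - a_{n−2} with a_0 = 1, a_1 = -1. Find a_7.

With companion matrix A = [[-1, -1], [1, 0]], [a_n, a_{n−1}]ᵀ = A·[a_{n−1}, a_{n−2}]ᵀ, so [a_7, a_6]ᵀ = A⁶·[a_1, a_0]ᵀ.
A⁶ = [[1, 0], [0, 1]], giving [a_7, a_6]ᵀ = [[-1], [1]].

-1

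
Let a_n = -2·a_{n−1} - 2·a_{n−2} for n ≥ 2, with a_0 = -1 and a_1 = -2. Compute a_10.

96

With companion matrix B = [[-2, -2], [1, 0]], [a_n, a_{n−1}]ᵀ = B·[a_{n−1}, a_{n−2}]ᵀ, so [a_10, a_9]ᵀ = B⁹·[a_1, a_0]ᵀ.
B⁹ = [[-32, -32], [16, 0]], giving [a_10, a_9]ᵀ = [[96], [-32]].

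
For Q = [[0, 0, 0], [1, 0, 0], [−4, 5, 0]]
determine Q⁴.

Q is strictly triangular, hence nilpotent: Q³ = 0, so Q⁴ = 0.

[[0, 0, 0], [0, 0, 0], [0, 0, 0]]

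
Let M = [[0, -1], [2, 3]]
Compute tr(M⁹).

tr M = 3 and det M = 2, so the characteristic polynomial is λ² − (3)λ + (2) with roots 1 and 2.
Eigenvectors give P = [[-1, -1], [1, 2]] with P⁻¹ = [[-2, -1], [1, 1]], and M = P·diag(1, 2)·P⁻¹.
Then M⁹ = P·diag(1, 512)·P⁻¹ = [[-1, -512], [1, 1024]] · [[-2, -1], [1, 1]] = [[-510, -511], [1022, 1023]].

513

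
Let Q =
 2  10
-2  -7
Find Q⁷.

[[8108, 20590], [-4118, -10423]]

tr Q = -5 and det Q = 6, so the characteristic polynomial is λ² − (-5)λ + (6) with roots -2 and -3.
Eigenvectors give P = [[5, -2], [-2, 1]] with P⁻¹ = [[1, 2], [2, 5]], and Q = P·diag(-2, -3)·P⁻¹.
Then Q⁷ = P·diag(-128, -2187)·P⁻¹ = [[-640, 4374], [256, -2187]] · [[1, 2], [2, 5]] = [[8108, 20590], [-4118, -10423]].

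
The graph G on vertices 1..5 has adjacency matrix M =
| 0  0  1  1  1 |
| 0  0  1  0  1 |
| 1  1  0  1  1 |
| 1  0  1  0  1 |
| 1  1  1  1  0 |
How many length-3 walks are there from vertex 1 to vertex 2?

4

The number of length-3 walks from vertex 1 to vertex 2 is entry (1,2) of M³, where M is the adjacency matrix.
M² = [[3, 2, 2, 2, 2], [2, 2, 1, 2, 1], [2, 1, 4, 2, 3], [2, 2, 2, 3, 2], [2, 1, 3, 2, 4]]
M³ = [[6, 4, 9, 7, 9], [4, 2, 7, 4, 7], [9, 7, 8, 9, 9], [7, 4, 9, 6, 9], [9, 7, 9, 9, 8]]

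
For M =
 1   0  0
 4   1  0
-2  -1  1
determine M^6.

[[1, 0, 0], [24, 1, 0], [-72, -6, 1]]

M = I + N where N = [[0, 0, 0], [4, 0, 0], [-2, -1, 0]] is strictly lower-triangular, so N^3 = 0.
(I + N)^6 = I + 6·N + 15·N^2 = [[1, 0, 0], [24, 1, 0], [-72, -6, 1]].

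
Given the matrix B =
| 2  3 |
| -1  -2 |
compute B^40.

B² = I (check: tr B = 0 and det B = -1), so B^40 = I since 40 is even.

[[1, 0], [0, 1]]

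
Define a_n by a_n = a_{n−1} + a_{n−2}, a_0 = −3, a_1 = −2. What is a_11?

−343

With companion matrix B = [[1, 1], [1, 0]], [a_n, a_{n−1}]ᵀ = B·[a_{n−1}, a_{n−2}]ᵀ, so [a_11, a_10]ᵀ = B¹⁰·[a_1, a_0]ᵀ.
B¹⁰ = [[89, 55], [55, 34]], giving [a_11, a_10]ᵀ = [[−343], [−212]].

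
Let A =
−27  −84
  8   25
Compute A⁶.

tr A = −2 and det A = −3, so the characteristic polynomial is λ² − (−2)λ + (−3) with roots 1 and −3.
Eigenvectors give P = [[3, 7], [−1, −2]] with P⁻¹ = [[−2, −7], [1, 3]], and A = P·diag(1, −3)·P⁻¹.
Then A⁶ = P·diag(1, 729)·P⁻¹ = [[3, 5103], [−1, −1458]] · [[−2, −7], [1, 3]] = [[5097, 15288], [−1456, −4367]].

[[5097, 15288], [−1456, −4367]]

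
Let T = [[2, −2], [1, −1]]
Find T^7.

T² = T (a projection; rank 1, trace 1), so T^7 = T.

[[2, −2], [1, −1]]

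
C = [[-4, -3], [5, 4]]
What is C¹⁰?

[[1, 0], [0, 1]]

C² = I (check: tr C = 0 and det C = -1), so C¹⁰ = I since 10 is even.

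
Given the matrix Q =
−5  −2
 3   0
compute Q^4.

[[211, 130], [−195, −114]]

tr Q = −5 and det Q = 6, so the characteristic polynomial is λ² − (−5)λ + (6) with roots −3 and −2.
Eigenvectors give P = [[1, −2], [−1, 3]] with P⁻¹ = [[3, 2], [1, 1]], and Q = P·diag(−3, −2)·P⁻¹.
Then Q^4 = P·diag(81, 16)·P⁻¹ = [[81, −32], [−81, 48]] · [[3, 2], [1, 1]] = [[211, 130], [−195, −114]].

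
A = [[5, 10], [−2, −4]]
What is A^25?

[[5, 10], [−2, −4]]

A² = A (a projection; rank 1, trace 1), so A^25 = A.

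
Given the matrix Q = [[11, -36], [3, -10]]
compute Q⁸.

[[1021, -3060], [255, -764]]

tr Q = 1 and det Q = -2, so the characteristic polynomial is λ² − (1)λ + (-2) with roots -1 and 2.
Eigenvectors give P = [[3, 4], [1, 1]] with P⁻¹ = [[-1, 4], [1, -3]], and Q = P·diag(-1, 2)·P⁻¹.
Then Q⁸ = P·diag(1, 256)·P⁻¹ = [[3, 1024], [1, 256]] · [[-1, 4], [1, -3]] = [[1021, -3060], [255, -764]].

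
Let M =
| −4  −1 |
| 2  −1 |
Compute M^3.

[[−46, −19], [38, 11]]

tr M = −5 and det M = 6, so the characteristic polynomial is λ² − (−5)λ + (6) with roots −2 and −3.
Eigenvectors give P = [[1, 1], [−2, −1]] with P⁻¹ = [[−1, −1], [2, 1]], and M = P·diag(−2, −3)·P⁻¹.
Then M^3 = P·diag(−8, −27)·P⁻¹ = [[−8, −27], [16, 27]] · [[−1, −1], [2, 1]] = [[−46, −19], [38, 11]].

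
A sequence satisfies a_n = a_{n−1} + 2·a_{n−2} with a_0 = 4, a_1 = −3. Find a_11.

679

With companion matrix Q = [[1, 2], [1, 0]], [a_n, a_{n−1}]ᵀ = Q·[a_{n−1}, a_{n−2}]ᵀ, so [a_11, a_10]ᵀ = Q¹⁰·[a_1, a_0]ᵀ.
Q¹⁰ = [[683, 682], [341, 342]], giving [a_11, a_10]ᵀ = [[679], [345]].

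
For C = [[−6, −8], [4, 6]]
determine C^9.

[[−1536, −2048], [1024, 1536]]

tr C = 0 and det C = −4, so the characteristic polynomial is λ² − (0)λ + (−4) with roots 2 and −2.
Eigenvectors give P = [[−1, −2], [1, 1]] with P⁻¹ = [[1, 2], [−1, −1]], and C = P·diag(2, −2)·P⁻¹.
Then C^9 = P·diag(512, −512)·P⁻¹ = [[−512, 1024], [512, −512]] · [[1, 2], [−1, −1]] = [[−1536, −2048], [1024, 1536]].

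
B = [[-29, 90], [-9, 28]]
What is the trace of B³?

tr B = -1 and det B = -2, so the characteristic polynomial is λ² − (-1)λ + (-2) with roots -2 and 1.
Eigenvectors give P = [[10, 3], [3, 1]] with P⁻¹ = [[1, -3], [-3, 10]], and B = P·diag(-2, 1)·P⁻¹.
Then B³ = P·diag(-8, 1)·P⁻¹ = [[-80, 3], [-24, 1]] · [[1, -3], [-3, 10]] = [[-89, 270], [-27, 82]].

-7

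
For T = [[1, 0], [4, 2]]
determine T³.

[[1, 0], [28, 8]]

T² = [[1, 0], [12, 4]]
T³ = [[1, 0], [28, 8]]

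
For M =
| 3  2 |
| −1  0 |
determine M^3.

[[15, 14], [−7, −6]]

tr M = 3 and det M = 2, so the characteristic polynomial is λ² − (3)λ + (2) with roots 2 and 1.
Eigenvectors give P = [[2, −1], [−1, 1]] with P⁻¹ = [[1, 1], [1, 2]], and M = P·diag(2, 1)·P⁻¹.
Then M^3 = P·diag(8, 1)·P⁻¹ = [[16, −1], [−8, 1]] · [[1, 1], [1, 2]] = [[15, 14], [−7, −6]].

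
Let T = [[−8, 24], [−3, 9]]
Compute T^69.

[[−8, 24], [−3, 9]]

T² = T (a projection; rank 1, trace 1), so T^69 = T.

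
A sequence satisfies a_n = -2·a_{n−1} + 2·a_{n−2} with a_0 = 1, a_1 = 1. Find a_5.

12

With companion matrix T = [[-2, 2], [1, 0]], [a_n, a_{n−1}]ᵀ = T·[a_{n−1}, a_{n−2}]ᵀ, so [a_5, a_4]ᵀ = T⁴·[a_1, a_0]ᵀ.
T⁴ = [[44, -32], [-16, 12]], giving [a_5, a_4]ᵀ = [[12], [-4]].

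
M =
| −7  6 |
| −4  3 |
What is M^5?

[[−727, 726], [−484, 483]]

tr M = −4 and det M = 3, so the characteristic polynomial is λ² − (−4)λ + (3) with roots −3 and −1.
Eigenvectors give P = [[3, 1], [2, 1]] with P⁻¹ = [[1, −1], [−2, 3]], and M = P·diag(−3, −1)·P⁻¹.
Then M^5 = P·diag(−243, −1)·P⁻¹ = [[−729, −1], [−486, −1]] · [[1, −1], [−2, 3]] = [[−727, 726], [−484, 483]].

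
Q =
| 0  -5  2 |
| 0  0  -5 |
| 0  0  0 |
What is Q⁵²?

Q is strictly triangular, hence nilpotent: Q³ = 0, so Q⁵² = 0.

[[0, 0, 0], [0, 0, 0], [0, 0, 0]]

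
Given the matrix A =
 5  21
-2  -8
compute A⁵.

[[185, 651], [-62, -218]]

tr A = -3 and det A = 2, so the characteristic polynomial is λ² − (-3)λ + (2) with roots -2 and -1.
Eigenvectors give P = [[-3, 7], [1, -2]] with P⁻¹ = [[2, 7], [1, 3]], and A = P·diag(-2, -1)·P⁻¹.
Then A⁵ = P·diag(-32, -1)·P⁻¹ = [[96, -7], [-32, 2]] · [[2, 7], [1, 3]] = [[185, 651], [-62, -218]].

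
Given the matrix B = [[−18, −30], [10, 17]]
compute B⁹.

tr B = −1 and det B = −6, so the characteristic polynomial is λ² − (−1)λ + (−6) with roots −3 and 2.
Eigenvectors give P = [[−2, −3], [1, 2]] with P⁻¹ = [[−2, −3], [1, 2]], and B = P·diag(−3, 2)·P⁻¹.
Then B⁹ = P·diag(−19683, 512)·P⁻¹ = [[39366, −1536], [−19683, 1024]] · [[−2, −3], [1, 2]] = [[−80268, −121170], [40390, 61097]].

[[−80268, −121170], [40390, 61097]]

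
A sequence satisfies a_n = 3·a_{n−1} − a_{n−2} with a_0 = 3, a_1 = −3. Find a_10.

With companion matrix A = [[3, −1], [1, 0]], [a_n, a_{n−1}]ᵀ = A·[a_{n−1}, a_{n−2}]ᵀ, so [a_10, a_9]ᵀ = A^9·[a_1, a_0]ᵀ.
A^9 = [[6765, −2584], [2584, −987]], giving [a_10, a_9]ᵀ = [[−28047], [−10713]].

−28047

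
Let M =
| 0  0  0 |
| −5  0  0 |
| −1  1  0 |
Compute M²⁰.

[[0, 0, 0], [0, 0, 0], [0, 0, 0]]

M is strictly triangular, hence nilpotent: M³ = 0, so M²⁰ = 0.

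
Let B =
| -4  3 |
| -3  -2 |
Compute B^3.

[[26, 57], [-57, 64]]

B^2 = [[7, -18], [18, -5]]
B^3 = [[26, 57], [-57, 64]]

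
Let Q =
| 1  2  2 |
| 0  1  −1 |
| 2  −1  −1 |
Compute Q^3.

[[1, 14, 10], [−2, −2, −6], [12, −2, −10]]

Q^2 = [[5, 2, −2], [−2, 2, 0], [0, 4, 6]]
Q^3 = [[1, 14, 10], [−2, −2, −6], [12, −2, −10]]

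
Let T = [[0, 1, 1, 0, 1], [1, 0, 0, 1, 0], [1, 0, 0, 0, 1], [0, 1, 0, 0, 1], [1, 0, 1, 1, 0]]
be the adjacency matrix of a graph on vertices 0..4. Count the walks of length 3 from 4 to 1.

The number of length-3 walks from vertex 4 to vertex 1 is entry (4,1) of T³, where T is the adjacency matrix.
T² = [[3, 0, 1, 2, 1], [0, 2, 1, 0, 2], [1, 1, 2, 1, 1], [2, 0, 1, 2, 0], [1, 2, 1, 0, 3]]
T³ = [[2, 5, 4, 1, 6], [5, 0, 2, 4, 1], [4, 2, 2, 2, 4], [1, 4, 2, 0, 5], [6, 1, 4, 5, 2]]

1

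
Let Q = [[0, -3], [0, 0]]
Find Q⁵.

[[0, 0], [0, 0]]

Q is strictly triangular, hence nilpotent: Q² = 0, so Q⁵ = 0.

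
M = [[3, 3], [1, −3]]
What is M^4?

[[144, 0], [0, 144]]

M^2 = [[12, 0], [0, 12]]
M^3 = [[36, 36], [12, −36]]
M^4 = [[144, 0], [0, 144]]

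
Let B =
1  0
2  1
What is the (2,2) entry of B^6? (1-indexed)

B = I + N where N = [[0, 0], [2, 0]] is strictly lower-triangular, so N^2 = 0.
(I + N)^6 = I + 6·N = [[1, 0], [12, 1]].

1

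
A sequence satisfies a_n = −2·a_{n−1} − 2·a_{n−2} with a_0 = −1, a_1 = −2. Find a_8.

With companion matrix C = [[−2, −2], [1, 0]], [a_n, a_{n−1}]ᵀ = C·[a_{n−1}, a_{n−2}]ᵀ, so [a_8, a_7]ᵀ = C⁷·[a_1, a_0]ᵀ.
C⁷ = [[0, 16], [−8, −16]], giving [a_8, a_7]ᵀ = [[−16], [32]].

−16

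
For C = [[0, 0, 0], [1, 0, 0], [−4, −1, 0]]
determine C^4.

C is strictly triangular, hence nilpotent: C^3 = 0, so C^4 = 0.

[[0, 0, 0], [0, 0, 0], [0, 0, 0]]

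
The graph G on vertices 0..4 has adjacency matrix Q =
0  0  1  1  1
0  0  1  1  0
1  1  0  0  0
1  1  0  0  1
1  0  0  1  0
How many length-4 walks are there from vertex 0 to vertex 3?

The number of length-4 walks from vertex 0 to vertex 3 is entry (0,3) of Q⁴, where Q is the adjacency matrix.
Q² = [[3, 2, 0, 1, 1], [2, 2, 0, 0, 1], [0, 0, 2, 2, 1], [1, 0, 2, 3, 1], [1, 1, 1, 1, 2]]
Q³ = [[2, 1, 5, 6, 4], [1, 0, 4, 5, 2], [5, 4, 0, 1, 2], [6, 5, 1, 2, 4], [4, 2, 2, 4, 2]]
Q⁴ = [[15, 11, 3, 7, 8], [11, 9, 1, 3, 6], [3, 1, 9, 11, 6], [7, 3, 11, 15, 8], [8, 6, 6, 8, 8]]

7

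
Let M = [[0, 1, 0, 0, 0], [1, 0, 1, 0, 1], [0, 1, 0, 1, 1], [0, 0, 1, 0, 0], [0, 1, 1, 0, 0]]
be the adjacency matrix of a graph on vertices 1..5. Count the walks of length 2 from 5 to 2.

The number of length-2 walks from vertex 5 to vertex 2 is entry (5,2) of M^2, where M is the adjacency matrix.
M^2 = [[1, 0, 1, 0, 1], [0, 3, 1, 1, 1], [1, 1, 3, 0, 1], [0, 1, 0, 1, 1], [1, 1, 1, 1, 2]]

1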